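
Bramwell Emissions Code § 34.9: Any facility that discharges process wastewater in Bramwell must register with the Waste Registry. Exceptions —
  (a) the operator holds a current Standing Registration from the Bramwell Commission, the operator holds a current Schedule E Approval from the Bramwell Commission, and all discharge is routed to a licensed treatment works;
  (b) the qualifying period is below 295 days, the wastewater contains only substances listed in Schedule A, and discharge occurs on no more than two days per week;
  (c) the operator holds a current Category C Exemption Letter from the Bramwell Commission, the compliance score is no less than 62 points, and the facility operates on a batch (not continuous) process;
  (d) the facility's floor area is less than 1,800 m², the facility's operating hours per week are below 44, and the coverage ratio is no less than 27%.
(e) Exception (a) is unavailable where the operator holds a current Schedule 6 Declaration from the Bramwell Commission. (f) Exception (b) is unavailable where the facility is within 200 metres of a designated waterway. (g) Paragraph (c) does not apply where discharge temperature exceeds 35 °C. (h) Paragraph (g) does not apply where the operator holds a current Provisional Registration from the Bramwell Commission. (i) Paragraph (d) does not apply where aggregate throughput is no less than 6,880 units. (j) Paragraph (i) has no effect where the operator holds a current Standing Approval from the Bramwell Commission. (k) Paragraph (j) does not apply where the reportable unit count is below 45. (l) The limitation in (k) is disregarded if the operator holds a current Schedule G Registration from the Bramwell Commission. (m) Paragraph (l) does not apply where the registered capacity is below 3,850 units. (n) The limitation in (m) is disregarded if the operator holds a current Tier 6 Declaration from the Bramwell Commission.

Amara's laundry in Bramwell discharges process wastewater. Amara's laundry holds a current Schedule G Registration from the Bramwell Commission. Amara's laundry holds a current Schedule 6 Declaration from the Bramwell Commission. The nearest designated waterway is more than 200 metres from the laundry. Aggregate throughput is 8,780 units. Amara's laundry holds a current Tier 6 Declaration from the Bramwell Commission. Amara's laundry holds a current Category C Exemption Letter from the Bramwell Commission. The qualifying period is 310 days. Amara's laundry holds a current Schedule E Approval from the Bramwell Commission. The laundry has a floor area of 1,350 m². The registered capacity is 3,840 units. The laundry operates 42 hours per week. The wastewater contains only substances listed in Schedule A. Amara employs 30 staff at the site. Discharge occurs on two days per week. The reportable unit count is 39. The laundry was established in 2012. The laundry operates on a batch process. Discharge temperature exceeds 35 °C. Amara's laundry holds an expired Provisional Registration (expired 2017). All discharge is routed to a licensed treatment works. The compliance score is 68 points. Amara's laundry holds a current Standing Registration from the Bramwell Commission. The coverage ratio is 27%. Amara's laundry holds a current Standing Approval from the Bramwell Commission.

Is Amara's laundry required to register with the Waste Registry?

No — exception (d) applies; Amara's laundry is not required to register with the Waste Registry.

Exception (a): a current Standing Registration is held; a current Schedule E Approval is held; discharge is routed to a licensed treatment works — every condition holds. But applying paragraph (e): (e) operates against (a): a current Schedule 6 Declaration is held. (a) is therefore removed.
Exception (b) requires that the qualifying period is below 295 days; but the qualifying period is 310 days, not below 295 days, so (b) is unavailable.
All of (c)'s requirements are met (a current Category C Exemption Letter is held; the compliance score is 68 points, meeting the 62 points threshold; the facility operates on a batch process). Turning to paragraphs (g)–(h): (g) is triggered — discharge temperature exceeds 35 °C. (h) is inapplicable (there is no Provisional Registration in force), so (g) stands. So (c) is unavailable.
Exception (d)'s conditions are all satisfied: the facility's floor area is 1,350 m², less than the 1,800 m² limit; the facility's operating hours per week are 42, below the 44 limit; the coverage ratio is 27%, meeting the 27% threshold. Applying paragraphs (i)–(n): (i) would limit (d) — aggregate throughput is 8,780 units, meeting the 6,880 units threshold — but (j) sets (i) aside: (j) applies — a current Standing Approval is held. (k) would limit (j) — the reportable unit count is 39, below the 45 limit — but (l) sets (k) aside: (l) operates against (k): a current Schedule G Registration is held. (m) is triggered (the registered capacity is 3,840 units, below the 3,850 units limit), but is displaced by (n): (n) operates — a current Tier 6 Declaration is held. (d) remains available.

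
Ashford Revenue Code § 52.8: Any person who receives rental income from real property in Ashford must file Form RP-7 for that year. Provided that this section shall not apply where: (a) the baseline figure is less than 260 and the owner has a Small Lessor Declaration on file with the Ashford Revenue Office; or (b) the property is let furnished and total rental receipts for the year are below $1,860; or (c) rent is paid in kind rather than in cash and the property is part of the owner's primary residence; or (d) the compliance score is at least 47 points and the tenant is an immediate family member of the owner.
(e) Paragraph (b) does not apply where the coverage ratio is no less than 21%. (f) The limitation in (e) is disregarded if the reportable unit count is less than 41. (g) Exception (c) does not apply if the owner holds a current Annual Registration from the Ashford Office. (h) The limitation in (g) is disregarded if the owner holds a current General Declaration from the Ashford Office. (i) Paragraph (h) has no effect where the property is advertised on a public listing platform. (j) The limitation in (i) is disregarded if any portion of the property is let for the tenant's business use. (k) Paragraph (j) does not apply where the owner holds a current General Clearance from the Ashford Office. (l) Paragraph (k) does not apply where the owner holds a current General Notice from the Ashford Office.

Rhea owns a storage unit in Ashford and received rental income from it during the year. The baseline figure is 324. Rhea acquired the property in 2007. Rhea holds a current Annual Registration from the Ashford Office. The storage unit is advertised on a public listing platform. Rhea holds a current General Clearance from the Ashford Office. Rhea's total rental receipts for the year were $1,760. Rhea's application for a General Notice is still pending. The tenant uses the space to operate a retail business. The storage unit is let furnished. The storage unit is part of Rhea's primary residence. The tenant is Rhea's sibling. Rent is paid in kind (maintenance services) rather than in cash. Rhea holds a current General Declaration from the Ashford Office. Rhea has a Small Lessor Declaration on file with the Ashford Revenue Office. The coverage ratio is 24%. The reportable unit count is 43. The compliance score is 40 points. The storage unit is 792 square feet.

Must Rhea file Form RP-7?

Yes — Rhea must file Form RP-7.

Exception (a) does not apply: the baseline figure is 324, not less than 260.
All of (b)'s requirements are met (the property is let furnished; total rental receipts for the year are $1,760, below the $1,860 limit). However, paragraphs (e)–(f) must be considered: (e) operates against (b): the coverage ratio is 24%, meeting the 21% threshold. (f) is not triggered (the reportable unit count is 43, not less than 41), so (e) stands. (b) is therefore removed.
Exception (c) is satisfied on its face — rent is paid in kind; the storage unit is part of the primary residence. But: (g) applies — a current Annual Registration is held. (h) is triggered (a current General Declaration is held), but is itself disapplied by (i): (i) operates against (h): the property is publicly advertised. (j) is triggered (the space is let for business use), but is itself disapplied by (k): (k) operates against (j): a current General Clearance is held. (l) does not operate here (no current General Notice is held), so (k) stands. (c) is therefore removed.
Exception (d) requires that the compliance score is at least 47 points; but the compliance score is 40 points, short of 47 points, so (d) is unavailable.
None of the exceptions is available; § 52.8 applies in full.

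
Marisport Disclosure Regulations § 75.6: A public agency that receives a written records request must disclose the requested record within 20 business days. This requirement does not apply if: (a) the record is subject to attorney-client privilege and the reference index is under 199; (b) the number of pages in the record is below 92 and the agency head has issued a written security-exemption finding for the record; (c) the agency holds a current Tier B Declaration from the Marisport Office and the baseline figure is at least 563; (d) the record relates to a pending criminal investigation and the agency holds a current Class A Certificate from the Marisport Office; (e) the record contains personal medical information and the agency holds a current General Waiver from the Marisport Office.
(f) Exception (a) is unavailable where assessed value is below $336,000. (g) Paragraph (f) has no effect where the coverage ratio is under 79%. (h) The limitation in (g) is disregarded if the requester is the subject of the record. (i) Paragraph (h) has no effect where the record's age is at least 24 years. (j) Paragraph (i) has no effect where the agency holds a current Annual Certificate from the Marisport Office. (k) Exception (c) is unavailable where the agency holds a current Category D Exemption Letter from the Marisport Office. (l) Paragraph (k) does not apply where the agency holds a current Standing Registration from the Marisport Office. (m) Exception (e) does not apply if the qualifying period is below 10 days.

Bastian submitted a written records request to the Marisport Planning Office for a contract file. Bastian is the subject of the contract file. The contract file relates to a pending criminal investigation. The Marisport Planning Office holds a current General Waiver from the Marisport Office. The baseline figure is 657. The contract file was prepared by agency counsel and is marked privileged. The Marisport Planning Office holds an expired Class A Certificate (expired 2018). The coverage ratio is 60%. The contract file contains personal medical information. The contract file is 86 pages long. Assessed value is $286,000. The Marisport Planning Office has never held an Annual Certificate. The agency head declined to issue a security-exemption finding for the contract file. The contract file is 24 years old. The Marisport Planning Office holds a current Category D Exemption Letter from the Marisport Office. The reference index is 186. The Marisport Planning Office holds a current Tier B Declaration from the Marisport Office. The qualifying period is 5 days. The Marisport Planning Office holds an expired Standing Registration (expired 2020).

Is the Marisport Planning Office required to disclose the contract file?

Exception (a) is satisfied on its face — the contract file is privileged; the reference index is 186, under the 199 limit. Considering the limiting provisions: (f) is triggered (assessed value is $286,000, below the $336,000 limit), but is displaced by (g): (g) operates against (f): the coverage ratio is 60%, under the 79% limit. (h) would limit (g) — Bastian is the subject of the contract file — but (i) sets (h) aside: (i) operates — the record's age is 24 years, meeting the 24 years threshold. (j) is inapplicable (there is no Annual Certificate in force), so (i) stands. Exception (a) stands.
Exception (b) requires that the agency head has issued a written security-exemption finding for the record; but the agency head declined to issue a security-exemption finding, so (b) is unavailable.
Exception (c): a current Tier B Declaration is held; the baseline figure is 657, meeting the 563 threshold — every condition holds. However, paragraphs (k)–(l) must be considered: (k) applies — a current Category D Exemption Letter is held. (l) is not engaged (the Standing Registration is not current), so (k) stands. (c) is therefore removed.
Exception (d) requires that the agency holds a current Class A Certificate from the Marisport Office; but there is no Class A Certificate in force, so (d) is unavailable.
Exception (e): the contract file contains personal medical information; a current General Waiver is held — every condition holds. But: (m) operates against (e): the qualifying period is 5 days, below the 10 days limit. Exception (e) does not apply.

No — exception (a) applies; the Marisport Planning Office is not required to disclose the contract file.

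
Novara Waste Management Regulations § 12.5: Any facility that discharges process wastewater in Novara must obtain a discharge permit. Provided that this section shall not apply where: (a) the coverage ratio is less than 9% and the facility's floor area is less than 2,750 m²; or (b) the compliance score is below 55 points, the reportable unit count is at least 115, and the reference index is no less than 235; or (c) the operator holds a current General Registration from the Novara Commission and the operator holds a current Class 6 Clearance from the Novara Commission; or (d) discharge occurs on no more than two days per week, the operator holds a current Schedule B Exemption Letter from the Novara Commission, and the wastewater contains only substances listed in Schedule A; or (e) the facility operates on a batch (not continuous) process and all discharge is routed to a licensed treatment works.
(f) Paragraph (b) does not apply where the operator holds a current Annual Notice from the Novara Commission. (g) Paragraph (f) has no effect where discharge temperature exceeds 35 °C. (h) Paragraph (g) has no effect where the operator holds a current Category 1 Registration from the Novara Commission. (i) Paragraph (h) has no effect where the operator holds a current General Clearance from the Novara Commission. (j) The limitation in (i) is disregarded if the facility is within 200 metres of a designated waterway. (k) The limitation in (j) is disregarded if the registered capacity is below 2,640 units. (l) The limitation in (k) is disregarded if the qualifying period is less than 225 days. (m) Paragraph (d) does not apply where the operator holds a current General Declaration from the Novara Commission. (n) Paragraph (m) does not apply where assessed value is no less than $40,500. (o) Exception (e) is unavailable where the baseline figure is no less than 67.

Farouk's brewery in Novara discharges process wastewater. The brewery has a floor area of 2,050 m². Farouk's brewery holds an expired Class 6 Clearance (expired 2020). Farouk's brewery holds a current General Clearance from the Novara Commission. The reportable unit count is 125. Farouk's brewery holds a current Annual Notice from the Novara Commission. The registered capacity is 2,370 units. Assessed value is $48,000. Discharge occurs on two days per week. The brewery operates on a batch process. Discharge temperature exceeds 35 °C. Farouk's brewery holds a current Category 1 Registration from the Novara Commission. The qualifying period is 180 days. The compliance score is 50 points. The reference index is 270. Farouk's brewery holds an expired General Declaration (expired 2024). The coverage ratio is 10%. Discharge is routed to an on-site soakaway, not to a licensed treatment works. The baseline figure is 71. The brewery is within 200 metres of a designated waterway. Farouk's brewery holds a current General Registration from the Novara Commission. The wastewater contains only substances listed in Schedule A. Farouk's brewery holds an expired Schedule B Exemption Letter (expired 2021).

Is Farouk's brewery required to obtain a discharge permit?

Yes — Farouk's brewery must obtain a discharge permit.

Exception (a) does not apply: the coverage ratio is 10%, not less than 9%.
All of (b)'s requirements are met (the compliance score is 50 points, below the 55 points limit; the reportable unit count is 125, meeting the 115 threshold; the reference index is 270, meeting the 235 threshold). However, paragraphs (f)–(l) must be considered: (f) applies — a current Annual Notice is held. (g) would limit (f) — discharge temperature exceeds 35 °C — but (h) sets (g) aside: (h) operates against (g): a current Category 1 Registration is held. (i) would limit (h) — a current General Clearance is held — but (j) sets (i) aside: (j) is triggered — the brewery is within 200 m of a designated waterway. (k) would limit (j) — the registered capacity is 2,370 units, below the 2,640 units limit — but (l) sets (k) aside: (l) is triggered — the qualifying period is 180 days, less than the 225 days limit. So (b) is unavailable.
Exception (c) fails — there is no Class 6 Clearance in force.
Exception (d) fails — there is no Schedule B Exemption Letter in force.
Exception (e) does not apply: discharge is not routed to a licensed treatment works.
Every exception is unavailable, so the rule governs.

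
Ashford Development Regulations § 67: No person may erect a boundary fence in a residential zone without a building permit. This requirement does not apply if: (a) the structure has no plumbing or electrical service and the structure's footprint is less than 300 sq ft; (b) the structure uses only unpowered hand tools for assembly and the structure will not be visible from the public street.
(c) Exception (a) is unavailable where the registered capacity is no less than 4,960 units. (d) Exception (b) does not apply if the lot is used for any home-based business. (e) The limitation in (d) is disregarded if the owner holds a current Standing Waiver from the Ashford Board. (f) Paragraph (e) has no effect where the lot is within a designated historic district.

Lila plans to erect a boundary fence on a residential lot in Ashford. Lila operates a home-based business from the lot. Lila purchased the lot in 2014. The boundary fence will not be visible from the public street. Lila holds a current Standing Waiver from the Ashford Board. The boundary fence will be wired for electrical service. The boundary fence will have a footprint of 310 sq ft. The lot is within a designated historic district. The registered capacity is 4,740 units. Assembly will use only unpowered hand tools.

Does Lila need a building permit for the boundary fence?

Exception (a) does not apply: electrical service is planned.
Exception (b)'s conditions are all satisfied: assembly uses only hand tools; the structure will not be visible from the street. However, paragraphs (d)–(f) must be considered: (d) operates — a home-based business operates on the lot. (e) would limit (d) — a current Standing Waiver is held — but (f) sets (e) aside: (f) operates against (e): the lot is in a historic district. (b) is therefore removed.
No exception is made out. Lila falls within the general rule.

Yes — Lila must obtain a building permit.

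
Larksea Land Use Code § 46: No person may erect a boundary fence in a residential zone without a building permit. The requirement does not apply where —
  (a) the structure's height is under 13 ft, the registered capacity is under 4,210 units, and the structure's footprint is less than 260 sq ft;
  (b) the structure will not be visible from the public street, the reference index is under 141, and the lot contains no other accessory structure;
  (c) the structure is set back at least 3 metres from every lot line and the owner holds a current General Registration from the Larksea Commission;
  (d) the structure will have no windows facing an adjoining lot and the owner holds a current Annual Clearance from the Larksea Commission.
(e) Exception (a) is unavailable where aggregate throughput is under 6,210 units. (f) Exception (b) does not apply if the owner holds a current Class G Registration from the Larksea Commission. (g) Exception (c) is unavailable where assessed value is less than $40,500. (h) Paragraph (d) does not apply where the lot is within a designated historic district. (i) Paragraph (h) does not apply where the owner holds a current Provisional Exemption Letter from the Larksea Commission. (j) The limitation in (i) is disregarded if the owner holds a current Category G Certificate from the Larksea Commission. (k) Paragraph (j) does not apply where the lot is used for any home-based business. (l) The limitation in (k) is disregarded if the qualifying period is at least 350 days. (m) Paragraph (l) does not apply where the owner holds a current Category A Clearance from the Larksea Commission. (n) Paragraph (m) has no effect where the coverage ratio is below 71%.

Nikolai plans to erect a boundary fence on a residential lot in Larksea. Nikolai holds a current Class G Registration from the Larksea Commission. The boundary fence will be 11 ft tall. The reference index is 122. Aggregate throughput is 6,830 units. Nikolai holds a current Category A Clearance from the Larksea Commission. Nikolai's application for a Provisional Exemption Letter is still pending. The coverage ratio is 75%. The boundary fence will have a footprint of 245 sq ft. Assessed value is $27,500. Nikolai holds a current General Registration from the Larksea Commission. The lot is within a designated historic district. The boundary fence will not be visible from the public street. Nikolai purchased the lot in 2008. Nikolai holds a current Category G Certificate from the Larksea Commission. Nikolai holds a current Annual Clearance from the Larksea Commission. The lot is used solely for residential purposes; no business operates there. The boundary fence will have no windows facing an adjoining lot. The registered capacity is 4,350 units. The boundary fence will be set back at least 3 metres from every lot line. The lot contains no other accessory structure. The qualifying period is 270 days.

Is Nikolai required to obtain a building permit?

Yes — Nikolai must obtain a building permit.

Exception (a) requires that the registered capacity is under 4,210 units; but the registered capacity is 4,350 units, not under 4,210 units, so (a) is unavailable.
Exception (b)'s conditions are all satisfied: the structure will not be visible from the street; the reference index is 122, under the 141 limit; the lot has no other accessory structure. However, paragraph (f) must be considered: (f) operates against (b): a current Class G Registration is held. So (b) is unavailable.
Exception (c) is satisfied on its face — the setback is at least 3 m on every side; a current General Registration is held. Turning to paragraph (g): (g) operates against (c): assessed value is $27,500, less than the $40,500 limit. (c) is therefore removed.
Exception (d) is satisfied on its face — no windows face an adjoining lot; a current Annual Clearance is held. However, paragraphs (h)–(n) must be considered: (h) is engaged — the lot is in a historic district. (i) does not operate here (there is no Provisional Exemption Letter in force), so (h) stands. Exception (d) does not apply.
No exception is made out. Nikolai falls within the general rule.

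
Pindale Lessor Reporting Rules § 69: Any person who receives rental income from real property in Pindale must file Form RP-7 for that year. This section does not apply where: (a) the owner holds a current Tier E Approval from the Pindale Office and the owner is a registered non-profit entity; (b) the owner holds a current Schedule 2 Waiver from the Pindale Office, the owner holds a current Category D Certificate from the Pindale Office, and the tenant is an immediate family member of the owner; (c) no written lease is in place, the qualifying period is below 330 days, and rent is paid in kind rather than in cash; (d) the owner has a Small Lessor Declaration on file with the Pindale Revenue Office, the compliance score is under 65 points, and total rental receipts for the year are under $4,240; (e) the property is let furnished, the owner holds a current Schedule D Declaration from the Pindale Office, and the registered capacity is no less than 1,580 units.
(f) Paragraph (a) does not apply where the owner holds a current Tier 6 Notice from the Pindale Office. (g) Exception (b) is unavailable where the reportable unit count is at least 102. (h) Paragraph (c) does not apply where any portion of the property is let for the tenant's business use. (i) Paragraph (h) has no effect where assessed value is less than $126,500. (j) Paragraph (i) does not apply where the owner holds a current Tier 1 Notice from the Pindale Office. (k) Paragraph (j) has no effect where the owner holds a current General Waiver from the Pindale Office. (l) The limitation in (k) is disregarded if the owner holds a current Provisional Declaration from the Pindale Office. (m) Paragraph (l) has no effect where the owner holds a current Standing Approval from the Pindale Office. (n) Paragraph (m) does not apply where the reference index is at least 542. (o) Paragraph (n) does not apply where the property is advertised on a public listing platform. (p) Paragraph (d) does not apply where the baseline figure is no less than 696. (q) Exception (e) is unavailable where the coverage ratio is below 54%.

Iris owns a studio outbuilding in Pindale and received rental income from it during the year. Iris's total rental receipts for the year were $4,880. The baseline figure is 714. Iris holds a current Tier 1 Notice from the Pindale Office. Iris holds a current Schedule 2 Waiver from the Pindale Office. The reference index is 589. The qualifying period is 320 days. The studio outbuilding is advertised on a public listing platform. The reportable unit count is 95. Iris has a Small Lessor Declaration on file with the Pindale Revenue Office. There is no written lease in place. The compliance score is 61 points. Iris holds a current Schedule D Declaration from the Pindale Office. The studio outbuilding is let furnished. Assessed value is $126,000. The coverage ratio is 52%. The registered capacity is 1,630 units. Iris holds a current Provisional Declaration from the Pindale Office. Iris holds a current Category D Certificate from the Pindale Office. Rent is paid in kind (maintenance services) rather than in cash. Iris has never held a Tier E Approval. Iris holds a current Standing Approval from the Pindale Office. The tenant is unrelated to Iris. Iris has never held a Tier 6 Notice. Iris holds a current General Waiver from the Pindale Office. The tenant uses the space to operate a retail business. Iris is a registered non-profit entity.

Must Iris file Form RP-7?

Exception (a) requires that the owner holds a current Tier E Approval from the Pindale Office; but the Tier E Approval is not current, so (a) is unavailable.
Exception (b) fails — the tenant is unrelated to the owner.
Exception (c)'s conditions are all satisfied: there is no written lease; the qualifying period is 320 days, below the 330 days limit; rent is paid in kind. As to paragraphs (h)–(o): (h) would limit (c) — the space is let for business use — but (i) sets (h) aside: (i) operates — assessed value is $126,000, less than the $126,500 limit. (j) is engaged (a current Tier 1 Notice is held), but is overridden by (k): (k) applies — a current General Waiver is held. (l) is engaged (a current Provisional Declaration is held), but is itself disapplied by (m): (m) is triggered — a current Standing Approval is held. (n) would limit (m) — the reference index is 589, meeting the 542 threshold — but (o) sets (n) aside: (o) is engaged — the property is publicly advertised. Exception (c) stands.
Exception (d) fails — total rental receipts for the year are $4,880, not under $4,240.
Exception (e): the property is let furnished; a current Schedule D Declaration is held; the registered capacity is 1,630 units, meeting the 1,580 units threshold — every condition holds. But: (q) operates against (e): the coverage ratio is 52%, below the 54% limit. (e) is therefore removed.

No — exception (c) applies; Iris is not required to file Form RP-7.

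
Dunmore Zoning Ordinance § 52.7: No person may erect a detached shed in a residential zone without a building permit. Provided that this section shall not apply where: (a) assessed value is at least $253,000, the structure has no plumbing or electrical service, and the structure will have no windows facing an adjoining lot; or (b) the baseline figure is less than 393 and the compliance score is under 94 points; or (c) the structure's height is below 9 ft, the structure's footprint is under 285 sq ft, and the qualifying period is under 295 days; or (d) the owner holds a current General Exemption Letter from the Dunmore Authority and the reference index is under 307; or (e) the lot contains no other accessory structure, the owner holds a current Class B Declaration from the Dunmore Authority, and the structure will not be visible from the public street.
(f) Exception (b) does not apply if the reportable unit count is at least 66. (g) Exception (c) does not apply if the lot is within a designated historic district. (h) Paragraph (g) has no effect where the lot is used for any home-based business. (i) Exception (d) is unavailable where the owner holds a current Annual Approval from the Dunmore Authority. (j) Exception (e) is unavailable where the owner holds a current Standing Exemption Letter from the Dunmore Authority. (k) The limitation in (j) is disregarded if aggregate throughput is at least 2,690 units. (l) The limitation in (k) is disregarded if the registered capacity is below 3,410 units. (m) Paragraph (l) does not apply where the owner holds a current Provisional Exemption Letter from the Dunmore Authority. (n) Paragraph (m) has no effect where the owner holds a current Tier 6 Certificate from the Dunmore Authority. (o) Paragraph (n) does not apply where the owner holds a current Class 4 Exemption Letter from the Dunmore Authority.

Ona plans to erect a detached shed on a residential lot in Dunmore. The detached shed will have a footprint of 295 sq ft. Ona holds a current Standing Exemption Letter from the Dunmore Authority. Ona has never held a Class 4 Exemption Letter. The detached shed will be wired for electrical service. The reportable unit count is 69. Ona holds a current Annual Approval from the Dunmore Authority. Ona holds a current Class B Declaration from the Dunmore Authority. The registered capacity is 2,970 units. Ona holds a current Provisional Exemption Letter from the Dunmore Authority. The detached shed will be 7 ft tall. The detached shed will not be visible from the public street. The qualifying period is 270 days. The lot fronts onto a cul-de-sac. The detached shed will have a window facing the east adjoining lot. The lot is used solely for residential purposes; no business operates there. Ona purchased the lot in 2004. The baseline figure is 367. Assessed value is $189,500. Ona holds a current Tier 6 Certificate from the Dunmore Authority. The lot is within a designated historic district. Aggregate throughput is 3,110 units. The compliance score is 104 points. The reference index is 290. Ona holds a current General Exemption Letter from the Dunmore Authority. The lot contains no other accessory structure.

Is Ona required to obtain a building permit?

Exception (a) does not apply: assessed value is $189,500, short of $253,000.
Exception (b) does not apply: the compliance score is 104 points, not under 94 points.
Exception (c) does not apply: the structure's footprint is 295 sq ft, not under 285 sq ft.
Exception (d)'s conditions are all satisfied: a current General Exemption Letter is held; the reference index is 290, under the 307 limit. However, paragraph (i) must be considered: (i) is engaged — a current Annual Approval is held. (d) is therefore removed.
Exception (e) is satisfied on its face — the lot has no other accessory structure; a current Class B Declaration is held; the structure will not be visible from the street. Turning to paragraphs (j)–(o): (j) operates against (e): a current Standing Exemption Letter is held. (k) is engaged (aggregate throughput is 3,110 units, meeting the 2,690 units threshold), but yields to (l): (l) operates against (k): the registered capacity is 2,970 units, below the 3,410 units limit. (m) is triggered (a current Provisional Exemption Letter is held), but is displaced by (n): (n) is triggered — a current Tier 6 Certificate is held. (o) is inapplicable (there is no Class 4 Exemption Letter in force), so (n) stands. Exception (e) does not apply.
None of the exceptions is available; § 52.7 applies in full.

Yes — Ona must obtain a building permit.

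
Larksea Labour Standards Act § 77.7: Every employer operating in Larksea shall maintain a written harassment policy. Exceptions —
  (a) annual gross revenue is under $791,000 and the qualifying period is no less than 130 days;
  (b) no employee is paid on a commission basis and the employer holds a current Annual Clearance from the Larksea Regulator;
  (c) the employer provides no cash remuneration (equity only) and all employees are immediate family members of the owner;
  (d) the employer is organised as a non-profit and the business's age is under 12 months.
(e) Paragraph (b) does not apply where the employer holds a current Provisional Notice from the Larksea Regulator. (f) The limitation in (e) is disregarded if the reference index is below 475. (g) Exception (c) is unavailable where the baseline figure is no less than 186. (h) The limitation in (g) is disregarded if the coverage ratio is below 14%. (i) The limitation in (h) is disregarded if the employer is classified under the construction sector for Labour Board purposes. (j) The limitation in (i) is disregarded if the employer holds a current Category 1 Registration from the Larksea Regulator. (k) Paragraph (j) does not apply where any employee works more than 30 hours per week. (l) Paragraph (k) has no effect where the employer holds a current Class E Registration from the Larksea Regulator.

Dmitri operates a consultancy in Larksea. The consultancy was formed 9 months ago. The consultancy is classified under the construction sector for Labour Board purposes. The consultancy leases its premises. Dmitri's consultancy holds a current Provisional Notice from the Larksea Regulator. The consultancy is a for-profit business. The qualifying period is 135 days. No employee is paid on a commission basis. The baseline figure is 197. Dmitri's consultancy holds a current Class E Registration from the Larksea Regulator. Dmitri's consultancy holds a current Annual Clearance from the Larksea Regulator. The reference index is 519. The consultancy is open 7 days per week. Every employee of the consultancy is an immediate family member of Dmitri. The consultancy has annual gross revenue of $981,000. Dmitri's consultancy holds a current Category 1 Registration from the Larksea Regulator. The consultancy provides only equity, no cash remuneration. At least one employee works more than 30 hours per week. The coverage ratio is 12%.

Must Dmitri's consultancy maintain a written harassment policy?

No — exception (c) applies; Dmitri's consultancy is not required to maintain a written harassment policy.

Exception (a) fails — annual gross revenue is $981,000, not under $791,000.
Exception (b) is satisfied on its face — no employee is paid on commission; a current Annual Clearance is held. Turning to paragraphs (e)–(f): (e) operates against (b): a current Provisional Notice is held. (f), which would lift (e), is inapplicable — the reference index is 519, not below 475. Exception (b) does not apply.
All of (c)'s requirements are met (remuneration is equity-only; every employee is an immediate family member). Under paragraphs (g)–(l): (g) would limit (c) — the baseline figure is 197, meeting the 186 threshold — but (h) sets (g) aside: (h) is engaged — the coverage ratio is 12%, below the 14% limit. (i) would limit (h) — the consultancy is classified under the construction sector — but (j) sets (i) aside: (j) operates against (i): a current Category 1 Registration is held. (k) applies (at least one employee exceeds 30 hours/week), but is displaced by (l): (l) is engaged — a current Class E Registration is held. So (c) applies.
Exception (d) requires that the employer is organised as a non-profit; but the employer is for-profit, so (d) is unavailable.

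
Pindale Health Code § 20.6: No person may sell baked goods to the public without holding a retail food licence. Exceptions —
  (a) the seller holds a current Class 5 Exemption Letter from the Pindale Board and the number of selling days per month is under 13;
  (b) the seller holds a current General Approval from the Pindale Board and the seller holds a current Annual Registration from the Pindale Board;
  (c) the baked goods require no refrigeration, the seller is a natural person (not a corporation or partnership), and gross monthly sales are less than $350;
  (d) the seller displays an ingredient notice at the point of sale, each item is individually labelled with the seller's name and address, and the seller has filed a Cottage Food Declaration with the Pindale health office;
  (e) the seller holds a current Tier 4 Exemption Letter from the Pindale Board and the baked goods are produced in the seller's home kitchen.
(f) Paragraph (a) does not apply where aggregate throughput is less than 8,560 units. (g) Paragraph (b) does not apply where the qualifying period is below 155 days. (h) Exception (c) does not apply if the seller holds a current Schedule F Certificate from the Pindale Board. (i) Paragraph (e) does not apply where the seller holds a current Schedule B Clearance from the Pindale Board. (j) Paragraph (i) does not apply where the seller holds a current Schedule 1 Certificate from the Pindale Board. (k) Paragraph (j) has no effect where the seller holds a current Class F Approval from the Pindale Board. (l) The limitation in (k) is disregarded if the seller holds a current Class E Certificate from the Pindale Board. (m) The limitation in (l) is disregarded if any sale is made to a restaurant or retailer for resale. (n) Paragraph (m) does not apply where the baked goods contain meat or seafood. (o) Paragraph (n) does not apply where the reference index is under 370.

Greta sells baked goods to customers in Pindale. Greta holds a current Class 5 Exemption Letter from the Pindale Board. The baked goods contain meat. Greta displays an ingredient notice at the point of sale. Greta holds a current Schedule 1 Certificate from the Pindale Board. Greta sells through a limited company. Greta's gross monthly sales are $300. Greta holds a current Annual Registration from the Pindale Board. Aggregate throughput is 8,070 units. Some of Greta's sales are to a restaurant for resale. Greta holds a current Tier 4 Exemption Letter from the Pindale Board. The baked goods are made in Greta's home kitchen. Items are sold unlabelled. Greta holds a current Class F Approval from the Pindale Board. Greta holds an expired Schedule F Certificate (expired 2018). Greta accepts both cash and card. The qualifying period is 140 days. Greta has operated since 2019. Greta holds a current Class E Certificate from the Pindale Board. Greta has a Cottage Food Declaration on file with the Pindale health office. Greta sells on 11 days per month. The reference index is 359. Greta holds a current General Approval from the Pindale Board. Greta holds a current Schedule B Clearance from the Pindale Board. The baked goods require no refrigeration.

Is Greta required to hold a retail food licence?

Exception (a) is satisfied on its face — a current Class 5 Exemption Letter is held; the number of selling days per month is 11, under the 13 limit. But: (f) operates against (a): aggregate throughput is 8,070 units, less than the 8,560 units limit. (a) is therefore removed.
Exception (b): a current General Approval is held; a current Annual Registration is held — every condition holds. But: (g) operates against (b): the qualifying period is 140 days, below the 155 days limit. Exception (b) does not apply.
Exception (c) does not apply: the seller operates through a limited company.
Exception (d) fails — items are sold unlabelled.
All of (e)'s requirements are met (a current Tier 4 Exemption Letter is held; the baked goods are home-kitchen produced). However, paragraphs (i)–(o) must be considered: (i) is triggered — a current Schedule B Clearance is held. (j) is triggered (a current Schedule 1 Certificate is held), but is set aside by (k): (k) is engaged — a current Class F Approval is held. (l) would limit (k) — a current Class E Certificate is held — but (m) sets (l) aside: (m) operates against (l): some sales are to a restaurant for resale. (n) would limit (m) — the baked goods contain meat — but (o) sets (n) aside: (o) operates against (n): the reference index is 359, under the 370 limit. So (e) is unavailable.
No exception applies. The general rule governs.

Yes — Greta must hold a retail food licence.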